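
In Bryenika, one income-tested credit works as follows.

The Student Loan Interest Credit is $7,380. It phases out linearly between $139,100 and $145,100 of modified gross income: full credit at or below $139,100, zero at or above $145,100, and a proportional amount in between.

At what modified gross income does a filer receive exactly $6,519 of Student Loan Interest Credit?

$6,519 is 6,519/7,380 of the full $7,380, so 861/7,380 of the $6,000 range has been used: income = $139,100 + $6,000 × 861/7,380 = $139,800.

$139,800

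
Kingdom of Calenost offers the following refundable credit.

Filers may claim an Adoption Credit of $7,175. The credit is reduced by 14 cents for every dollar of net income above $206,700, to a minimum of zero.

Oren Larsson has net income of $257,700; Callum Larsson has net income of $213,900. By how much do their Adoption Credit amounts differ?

$6,132

Oren ($257,700): Adoption Credit: 14% of the $51,000 excess over $206,700 is $7,140; credit = $7,175 − $7,140 = $35.
Callum ($213,900): Adoption Credit: 14% of the $7,200 excess over $206,700 is $1,008; credit = $7,175 − $1,008 = $6,167.
Difference: |$35 − $6,167| = $6,132.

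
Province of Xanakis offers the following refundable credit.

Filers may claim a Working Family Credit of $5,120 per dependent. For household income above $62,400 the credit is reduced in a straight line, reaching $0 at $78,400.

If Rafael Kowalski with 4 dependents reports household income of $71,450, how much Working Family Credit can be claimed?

$8,896

Working Family Credit: base = 4 × $5,120 = $20,480. $71,450 is $9,050 into a $16,000 phase-out range, leaving 6,950/16,000 of the credit: $20,480 × 6,950/16,000 = $8,896.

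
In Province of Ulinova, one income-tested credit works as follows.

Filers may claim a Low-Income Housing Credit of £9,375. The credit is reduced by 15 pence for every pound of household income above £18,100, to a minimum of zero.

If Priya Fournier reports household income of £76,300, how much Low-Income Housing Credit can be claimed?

£645

Low-Income Housing Credit: 15% of the £58,200 excess over £18,100 is £8,730; credit = £9,375 − £8,730 = £645.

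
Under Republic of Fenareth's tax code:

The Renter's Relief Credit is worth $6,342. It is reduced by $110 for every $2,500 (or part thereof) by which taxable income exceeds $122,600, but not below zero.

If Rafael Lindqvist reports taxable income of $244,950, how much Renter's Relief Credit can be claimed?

$952

Renter's Relief Credit: income exceeds $122,600 by $122,350, which is 49 full-or-partial $2,500 increments; reduction = 49 × $110 = $5,390, leaving $952.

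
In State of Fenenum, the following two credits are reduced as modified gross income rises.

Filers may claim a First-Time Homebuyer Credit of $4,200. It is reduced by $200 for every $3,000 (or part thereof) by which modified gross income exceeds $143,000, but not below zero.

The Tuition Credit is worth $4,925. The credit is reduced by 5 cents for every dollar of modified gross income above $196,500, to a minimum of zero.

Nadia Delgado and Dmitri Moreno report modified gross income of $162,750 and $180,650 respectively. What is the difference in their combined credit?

$1,200

Nadia ($162,750): First-Time Homebuyer Credit: income exceeds $143,000 by $19,750, which is 7 full-or-partial $3,000 increments; reduction = 7 × $200 = $1,400, leaving $2,800. Tuition Credit: $162,750 is at or below the $196,500 threshold, so the full $4,925 applies. total $2,800 + $4,925 = $7,725
Dmitri ($180,650): First-Time Homebuyer Credit: income exceeds $143,000 by $37,650, which is 13 full-or-partial $3,000 increments; reduction = 13 × $200 = $2,600, leaving $1,600. Tuition Credit: $180,650 is at or below the $196,500 threshold, so the full $4,925 applies. total $1,600 + $4,925 = $6,525
Difference: |$7,725 − $6,525| = $1,200.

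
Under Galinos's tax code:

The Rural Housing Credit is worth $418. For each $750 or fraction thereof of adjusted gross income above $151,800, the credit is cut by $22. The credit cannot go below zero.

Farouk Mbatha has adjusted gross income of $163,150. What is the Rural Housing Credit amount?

Rural Housing Credit: income exceeds $151,800 by $11,350, which is 16 full-or-partial $750 increments; reduction = 16 × $22 = $352, leaving $66.

$66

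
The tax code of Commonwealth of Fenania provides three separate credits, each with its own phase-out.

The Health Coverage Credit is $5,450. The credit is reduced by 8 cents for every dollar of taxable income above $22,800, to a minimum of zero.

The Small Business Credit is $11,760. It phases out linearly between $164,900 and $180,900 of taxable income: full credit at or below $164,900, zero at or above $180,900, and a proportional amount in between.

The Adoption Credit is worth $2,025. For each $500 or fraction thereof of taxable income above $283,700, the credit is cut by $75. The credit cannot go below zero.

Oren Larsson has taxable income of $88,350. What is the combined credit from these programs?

Health Coverage Credit: 8% of the $65,550 excess over $22,800 is $5,244; credit = $5,450 − $5,244 = $206.
Small Business Credit: $88,350 is at or below the $164,900 threshold, so the full $11,760 applies.
Adoption Credit: $88,350 is at or below the $283,700 threshold, so the full $2,025 applies.
Total: $206 + $11,760 + $2,025 = $13,991.

$13,991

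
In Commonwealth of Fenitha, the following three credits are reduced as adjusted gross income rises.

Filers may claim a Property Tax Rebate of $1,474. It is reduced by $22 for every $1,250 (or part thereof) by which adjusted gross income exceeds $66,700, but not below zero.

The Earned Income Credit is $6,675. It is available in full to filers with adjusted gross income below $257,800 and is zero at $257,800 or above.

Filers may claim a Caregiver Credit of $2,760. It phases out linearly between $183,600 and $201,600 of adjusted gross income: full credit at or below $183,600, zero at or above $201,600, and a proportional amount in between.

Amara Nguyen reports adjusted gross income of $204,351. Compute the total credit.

Property Tax Rebate: income exceeds $66,700 by $137,651 → 111 increments × $22 = $2,442 ≥ base, so the credit is $0.
Earned Income Credit: $204,351 is below the $257,800 cutoff, so the full $6,675 applies.
Caregiver Credit: $204,351 is at or above $201,600, so the credit is $0.
Total: $0 + $6,675 + $0 = $6,675.

$6,675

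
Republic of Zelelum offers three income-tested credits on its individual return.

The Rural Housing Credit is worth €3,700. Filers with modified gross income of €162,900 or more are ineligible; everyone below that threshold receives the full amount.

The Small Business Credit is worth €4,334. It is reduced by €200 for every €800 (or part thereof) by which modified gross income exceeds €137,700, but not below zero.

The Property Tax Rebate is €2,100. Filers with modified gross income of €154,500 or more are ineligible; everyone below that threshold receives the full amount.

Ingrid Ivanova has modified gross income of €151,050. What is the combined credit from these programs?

€6,734

Rural Housing Credit: €151,050 is below the €162,900 cutoff, so the full €3,700 applies.
Small Business Credit: income exceeds €137,700 by €13,350, which is 17 full-or-partial €800 increments; reduction = 17 × €200 = €3,400, leaving €934.
Property Tax Rebate: €151,050 is below the €154,500 cutoff, so the full €2,100 applies.
Total: €3,700 + €934 + €2,100 = €6,734.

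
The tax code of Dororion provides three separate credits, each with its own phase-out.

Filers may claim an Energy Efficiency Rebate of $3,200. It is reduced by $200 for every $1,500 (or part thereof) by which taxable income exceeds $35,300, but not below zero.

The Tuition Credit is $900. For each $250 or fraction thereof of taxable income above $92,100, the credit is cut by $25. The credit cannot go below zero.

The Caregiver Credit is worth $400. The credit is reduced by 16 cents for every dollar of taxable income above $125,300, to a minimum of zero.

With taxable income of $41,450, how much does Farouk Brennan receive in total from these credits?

Energy Efficiency Rebate: income exceeds $35,300 by $6,150, which is 5 full-or-partial $1,500 increments; reduction = 5 × $200 = $1,000, leaving $2,200.
Tuition Credit: $41,450 is at or below the $92,100 threshold, so the full $900 applies.
Caregiver Credit: $41,450 is at or below the $125,300 threshold, so the full $400 applies.
Total: $2,200 + $900 + $400 = $3,500.

$3,500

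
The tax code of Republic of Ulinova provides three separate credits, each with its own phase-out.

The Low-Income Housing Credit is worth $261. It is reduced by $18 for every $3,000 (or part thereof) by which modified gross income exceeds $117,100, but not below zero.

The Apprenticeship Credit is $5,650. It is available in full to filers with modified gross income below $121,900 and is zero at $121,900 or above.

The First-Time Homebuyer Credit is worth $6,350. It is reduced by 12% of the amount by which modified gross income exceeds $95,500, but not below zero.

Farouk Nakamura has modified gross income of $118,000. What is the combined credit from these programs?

Low-Income Housing Credit: income exceeds $117,100 by $900, which is 1 full-or-partial $3,000 increment; reduction = 1 × $18 = $18, leaving $243.
Apprenticeship Credit: $118,000 is below the $121,900 cutoff, so the full $5,650 applies.
First-Time Homebuyer Credit: 12% of the $22,500 excess over $95,500 is $2,700; credit = $6,350 − $2,700 = $3,650.
Total: $243 + $5,650 + $3,650 = $9,543.

$9,543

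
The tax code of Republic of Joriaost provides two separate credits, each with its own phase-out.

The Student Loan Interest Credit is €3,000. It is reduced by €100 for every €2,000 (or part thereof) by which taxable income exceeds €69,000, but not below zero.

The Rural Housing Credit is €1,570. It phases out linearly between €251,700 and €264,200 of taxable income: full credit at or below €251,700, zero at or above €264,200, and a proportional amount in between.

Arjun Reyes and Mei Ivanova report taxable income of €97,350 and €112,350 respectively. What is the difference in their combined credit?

Arjun (€97,350): Student Loan Interest Credit: income exceeds €69,000 by €28,350, which is 15 full-or-partial €2,000 increments; reduction = 15 × €100 = €1,500, leaving €1,500. Rural Housing Credit: €97,350 is at or below the €251,700 threshold, so the full €1,570 applies. total €1,500 + €1,570 = €3,070
Mei (€112,350): Student Loan Interest Credit: income exceeds €69,000 by €43,350, which is 22 full-or-partial €2,000 increments; reduction = 22 × €100 = €2,200, leaving €800. Rural Housing Credit: €112,350 is at or below the €251,700 threshold, so the full €1,570 applies. total €800 + €1,570 = €2,370
Difference: |€3,070 − €2,370| = €700.

€700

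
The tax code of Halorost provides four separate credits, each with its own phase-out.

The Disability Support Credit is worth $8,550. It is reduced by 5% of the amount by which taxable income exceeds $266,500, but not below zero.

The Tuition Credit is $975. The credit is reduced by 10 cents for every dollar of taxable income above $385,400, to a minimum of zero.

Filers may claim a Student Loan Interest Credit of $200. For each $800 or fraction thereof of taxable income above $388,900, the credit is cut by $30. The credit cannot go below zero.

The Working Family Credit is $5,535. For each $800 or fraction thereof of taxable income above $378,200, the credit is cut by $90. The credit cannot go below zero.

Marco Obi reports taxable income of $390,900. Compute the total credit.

Disability Support Credit: 5% of the $124,400 excess over $266,500 is $6,220; credit = $8,550 − $6,220 = $2,330.
Tuition Credit: 10% of the $5,500 excess over $385,400 is $550; credit = $975 − $550 = $425.
Student Loan Interest Credit: income exceeds $388,900 by $2,000, which is 3 full-or-partial $800 increments; reduction = 3 × $30 = $90, leaving $110.
Working Family Credit: income exceeds $378,200 by $12,700, which is 16 full-or-partial $800 increments; reduction = 16 × $90 = $1,440, leaving $4,095.
Total: $2,330 + $425 + $110 + $4,095 = $6,960.

$6,960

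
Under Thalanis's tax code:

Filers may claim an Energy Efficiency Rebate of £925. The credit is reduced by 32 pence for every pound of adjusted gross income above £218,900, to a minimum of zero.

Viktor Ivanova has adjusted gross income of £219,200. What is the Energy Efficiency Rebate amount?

Energy Efficiency Rebate: 32% of the £300 excess over £218,900 is £96; credit = £925 − £96 = £829.

£829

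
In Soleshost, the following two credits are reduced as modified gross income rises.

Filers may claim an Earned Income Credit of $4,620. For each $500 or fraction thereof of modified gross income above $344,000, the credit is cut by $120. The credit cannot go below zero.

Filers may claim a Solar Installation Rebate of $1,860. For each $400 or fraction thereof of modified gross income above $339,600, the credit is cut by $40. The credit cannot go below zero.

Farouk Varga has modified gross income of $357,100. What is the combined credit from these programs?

$1,480

Earned Income Credit: income exceeds $344,000 by $13,100, which is 27 full-or-partial $500 increments; reduction = 27 × $120 = $3,240, leaving $1,380.
Solar Installation Rebate: income exceeds $339,600 by $17,500, which is 44 full-or-partial $400 increments; reduction = 44 × $40 = $1,760, leaving $100.
Total: $1,380 + $100 = $1,480.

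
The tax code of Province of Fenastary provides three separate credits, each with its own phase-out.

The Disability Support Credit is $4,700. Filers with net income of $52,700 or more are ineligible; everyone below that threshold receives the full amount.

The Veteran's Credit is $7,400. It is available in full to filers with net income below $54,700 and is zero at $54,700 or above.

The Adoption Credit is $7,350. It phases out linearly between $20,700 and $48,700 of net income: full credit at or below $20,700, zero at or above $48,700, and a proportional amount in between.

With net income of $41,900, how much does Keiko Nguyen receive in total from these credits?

$13,885

Disability Support Credit: $41,900 is below the $52,700 cutoff, so the full $4,700 applies.
Veteran's Credit: $41,900 is below the $54,700 cutoff, so the full $7,400 applies.
Adoption Credit: $41,900 is $21,200 into a $28,000 phase-out range, leaving 6,800/28,000 of the credit: $7,350 × 6,800/28,000 = $1,785.
Total: $4,700 + $7,400 + $1,785 = $13,885.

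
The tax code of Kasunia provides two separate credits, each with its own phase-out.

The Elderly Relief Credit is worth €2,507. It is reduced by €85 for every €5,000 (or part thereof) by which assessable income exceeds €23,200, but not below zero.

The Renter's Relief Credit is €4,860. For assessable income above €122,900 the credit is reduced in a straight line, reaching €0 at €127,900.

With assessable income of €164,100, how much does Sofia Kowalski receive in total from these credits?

Elderly Relief Credit: income exceeds €23,200 by €140,900, which is 29 full-or-partial €5,000 increments; reduction = 29 × €85 = €2,465, leaving €42.
Renter's Relief Credit: €164,100 is at or above €127,900, so the credit is €0.
Total: €42 + €0 = €42.

€42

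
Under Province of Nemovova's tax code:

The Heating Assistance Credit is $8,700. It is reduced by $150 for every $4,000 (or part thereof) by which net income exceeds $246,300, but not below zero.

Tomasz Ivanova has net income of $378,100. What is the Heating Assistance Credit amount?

Heating Assistance Credit: income exceeds $246,300 by $131,800, which is 33 full-or-partial $4,000 increments; reduction = 33 × $150 = $4,950, leaving $3,750.

$3,750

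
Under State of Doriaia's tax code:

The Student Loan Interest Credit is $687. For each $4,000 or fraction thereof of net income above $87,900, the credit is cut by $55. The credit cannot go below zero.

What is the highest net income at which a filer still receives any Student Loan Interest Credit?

After 12 increments the reduction is 12 × $55 = $660, leaving $27; one more increment wipes it out. Increment 12 ends at excess 12 × $4,000 = $48,000, so the highest qualifying income is $87,900 + $48,000 = $135,900.

$135,900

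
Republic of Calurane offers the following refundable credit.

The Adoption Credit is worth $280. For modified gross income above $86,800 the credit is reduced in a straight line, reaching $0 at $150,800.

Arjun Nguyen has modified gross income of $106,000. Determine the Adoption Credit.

$196

Adoption Credit: $106,000 is $19,200 into a $64,000 phase-out range, leaving 44,800/64,000 of the credit: $280 × 44,800/64,000 = $196.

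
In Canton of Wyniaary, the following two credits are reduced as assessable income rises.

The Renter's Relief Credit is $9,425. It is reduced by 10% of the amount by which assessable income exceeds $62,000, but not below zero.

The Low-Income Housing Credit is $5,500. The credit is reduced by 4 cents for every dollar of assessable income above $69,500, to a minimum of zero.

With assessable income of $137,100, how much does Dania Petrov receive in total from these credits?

$4,711

Renter's Relief Credit: 10% of the $75,100 excess over $62,000 is $7,510; credit = $9,425 − $7,510 = $1,915.
Low-Income Housing Credit: 4% of the $67,600 excess over $69,500 is $2,704; credit = $5,500 − $2,704 = $2,796.
Total: $1,915 + $2,796 = $4,711.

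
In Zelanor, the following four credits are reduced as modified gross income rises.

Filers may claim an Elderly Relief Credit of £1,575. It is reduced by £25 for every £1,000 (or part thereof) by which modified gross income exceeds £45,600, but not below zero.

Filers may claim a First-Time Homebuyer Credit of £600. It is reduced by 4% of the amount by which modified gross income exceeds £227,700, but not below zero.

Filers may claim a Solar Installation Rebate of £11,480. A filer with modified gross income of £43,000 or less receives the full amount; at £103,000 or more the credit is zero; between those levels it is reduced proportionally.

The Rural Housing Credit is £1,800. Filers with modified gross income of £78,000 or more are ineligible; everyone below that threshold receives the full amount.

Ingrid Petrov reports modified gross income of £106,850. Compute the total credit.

£625

Elderly Relief Credit: income exceeds £45,600 by £61,250, which is 62 full-or-partial £1,000 increments; reduction = 62 × £25 = £1,550, leaving £25.
First-Time Homebuyer Credit: £106,850 is at or below the £227,700 threshold, so the full £600 applies.
Solar Installation Rebate: £106,850 is at or above £103,000, so the credit is £0.
Rural Housing Credit: £106,850 meets or exceeds the £78,000 cutoff, so the credit is £0.
Total: £25 + £600 + £0 + £0 = £625.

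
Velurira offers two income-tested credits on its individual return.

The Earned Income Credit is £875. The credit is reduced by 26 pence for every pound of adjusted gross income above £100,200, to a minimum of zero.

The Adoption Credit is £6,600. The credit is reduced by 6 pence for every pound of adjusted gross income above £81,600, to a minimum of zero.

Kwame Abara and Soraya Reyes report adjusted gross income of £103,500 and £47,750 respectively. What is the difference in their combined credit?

Kwame (£103,500): Earned Income Credit: 26% of the £3,300 excess over £100,200 is £858; credit = £875 − £858 = £17. Adoption Credit: 6% of the £21,900 excess over £81,600 is £1,314; credit = £6,600 − £1,314 = £5,286. total £17 + £5,286 = £5,303
Soraya (£47,750): Earned Income Credit: £47,750 is at or below the £100,200 threshold, so the full £875 applies. Adoption Credit: £47,750 is at or below the £81,600 threshold, so the full £6,600 applies. total £875 + £6,600 = £7,475
Difference: |£5,303 − £7,475| = £2,172.

£2,172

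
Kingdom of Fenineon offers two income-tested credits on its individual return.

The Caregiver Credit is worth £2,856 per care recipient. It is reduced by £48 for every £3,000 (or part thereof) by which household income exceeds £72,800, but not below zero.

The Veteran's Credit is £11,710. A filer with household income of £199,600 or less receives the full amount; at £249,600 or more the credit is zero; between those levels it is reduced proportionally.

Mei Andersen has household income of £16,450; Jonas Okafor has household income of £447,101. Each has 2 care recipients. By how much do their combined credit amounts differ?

£17,422

Mei (£16,450): Caregiver Credit: base = 2 × £2,856 = £5,712. £16,450 is at or below the £72,800 threshold, so the full £5,712 applies. Veteran's Credit: £16,450 is at or below the £199,600 threshold, so the full £11,710 applies. total £5,712 + £11,710 = £17,422
Jonas (£447,101): Caregiver Credit: base = 2 × £2,856 = £5,712. income exceeds £72,800 by £374,301 → 125 increments × £48 = £6,000 ≥ base, so the credit is £0. Veteran's Credit: £447,101 is at or above £249,600, so the credit is £0. total £0 + £0 = £0
Difference: |£17,422 − £0| = £17,422.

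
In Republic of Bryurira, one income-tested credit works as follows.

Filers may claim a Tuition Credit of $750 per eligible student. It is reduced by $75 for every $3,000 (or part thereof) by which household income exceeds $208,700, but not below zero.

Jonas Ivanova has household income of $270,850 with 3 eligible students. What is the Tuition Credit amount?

$675

Tuition Credit: base = 3 × $750 = $2,250. income exceeds $208,700 by $62,150, which is 21 full-or-partial $3,000 increments; reduction = 21 × $75 = $1,575, leaving $675.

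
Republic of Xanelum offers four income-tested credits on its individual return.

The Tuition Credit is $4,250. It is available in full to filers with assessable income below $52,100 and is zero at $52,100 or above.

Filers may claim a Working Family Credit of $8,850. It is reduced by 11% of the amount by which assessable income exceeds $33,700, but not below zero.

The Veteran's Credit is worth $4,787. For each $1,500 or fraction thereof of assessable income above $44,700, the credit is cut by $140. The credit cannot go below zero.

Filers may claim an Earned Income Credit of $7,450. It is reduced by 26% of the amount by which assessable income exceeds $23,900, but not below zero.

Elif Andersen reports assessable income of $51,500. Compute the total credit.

$15,503

Tuition Credit: $51,500 is below the $52,100 cutoff, so the full $4,250 applies.
Working Family Credit: 11% of the $17,800 excess over $33,700 is $1,958; credit = $8,850 − $1,958 = $6,892.
Veteran's Credit: income exceeds $44,700 by $6,800, which is 5 full-or-partial $1,500 increments; reduction = 5 × $140 = $700, leaving $4,087.
Earned Income Credit: 26% of the $27,600 excess over $23,900 is $7,176; credit = $7,450 − $7,176 = $274.
Total: $4,250 + $6,892 + $4,087 + $274 = $15,503.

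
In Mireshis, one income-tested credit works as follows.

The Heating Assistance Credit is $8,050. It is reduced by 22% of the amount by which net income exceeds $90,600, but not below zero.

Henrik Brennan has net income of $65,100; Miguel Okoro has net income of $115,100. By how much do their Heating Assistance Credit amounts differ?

Henrik ($65,100): Heating Assistance Credit: $65,100 is at or below the $90,600 threshold, so the full $8,050 applies.
Miguel ($115,100): Heating Assistance Credit: 22% of the $24,500 excess over $90,600 is $5,390; credit = $8,050 − $5,390 = $2,660.
Difference: |$8,050 − $2,660| = $5,390.

$5,390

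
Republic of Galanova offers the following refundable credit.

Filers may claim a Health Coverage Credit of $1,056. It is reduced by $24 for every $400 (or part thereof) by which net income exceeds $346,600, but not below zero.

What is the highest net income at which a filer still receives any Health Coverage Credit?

After 43 increments the reduction is 43 × $24 = $1,032, leaving $24; one more increment wipes it out. Increment 43 ends at excess 43 × $400 = $17,200, so the highest qualifying income is $346,600 + $17,200 = $363,800.

$363,800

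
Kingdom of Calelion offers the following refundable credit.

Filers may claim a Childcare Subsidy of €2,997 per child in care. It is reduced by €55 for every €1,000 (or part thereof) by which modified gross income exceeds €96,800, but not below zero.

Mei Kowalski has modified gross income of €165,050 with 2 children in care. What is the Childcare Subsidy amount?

€2,199

Childcare Subsidy: base = 2 × €2,997 = €5,994. income exceeds €96,800 by €68,250, which is 69 full-or-partial €1,000 increments; reduction = 69 × €55 = €3,795, leaving €2,199.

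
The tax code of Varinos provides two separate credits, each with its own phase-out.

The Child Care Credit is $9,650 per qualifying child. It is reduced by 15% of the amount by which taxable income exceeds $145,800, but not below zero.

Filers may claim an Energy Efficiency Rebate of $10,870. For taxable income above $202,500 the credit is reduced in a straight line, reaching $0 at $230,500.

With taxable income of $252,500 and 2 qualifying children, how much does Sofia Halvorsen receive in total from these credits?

Child Care Credit: base = 2 × $9,650 = $19,300. 15% of the $106,700 excess over $145,800 is $16,005; credit = $19,300 − $16,005 = $3,295.
Energy Efficiency Rebate: $252,500 is at or above $230,500, so the credit is $0.
Total: $3,295 + $0 = $3,295.

$3,295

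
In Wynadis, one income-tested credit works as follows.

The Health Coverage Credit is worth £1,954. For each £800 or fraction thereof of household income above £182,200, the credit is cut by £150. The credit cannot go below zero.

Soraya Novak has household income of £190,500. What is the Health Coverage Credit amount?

Health Coverage Credit: income exceeds £182,200 by £8,300, which is 11 full-or-partial £800 increments; reduction = 11 × £150 = £1,650, leaving £304.

£304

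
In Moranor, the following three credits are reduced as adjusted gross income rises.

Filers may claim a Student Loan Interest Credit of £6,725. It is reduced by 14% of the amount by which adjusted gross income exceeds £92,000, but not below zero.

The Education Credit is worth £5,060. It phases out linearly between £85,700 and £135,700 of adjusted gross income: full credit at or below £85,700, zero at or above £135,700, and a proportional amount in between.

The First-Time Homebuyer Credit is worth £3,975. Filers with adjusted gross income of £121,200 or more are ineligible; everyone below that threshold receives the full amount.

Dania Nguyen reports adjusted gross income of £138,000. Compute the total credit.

£285

Student Loan Interest Credit: 14% of the £46,000 excess over £92,000 is £6,440; credit = £6,725 − £6,440 = £285.
Education Credit: £138,000 is at or above £135,700, so the credit is £0.
First-Time Homebuyer Credit: £138,000 meets or exceeds the £121,200 cutoff, so the credit is £0.
Total: £285 + £0 + £0 = £285.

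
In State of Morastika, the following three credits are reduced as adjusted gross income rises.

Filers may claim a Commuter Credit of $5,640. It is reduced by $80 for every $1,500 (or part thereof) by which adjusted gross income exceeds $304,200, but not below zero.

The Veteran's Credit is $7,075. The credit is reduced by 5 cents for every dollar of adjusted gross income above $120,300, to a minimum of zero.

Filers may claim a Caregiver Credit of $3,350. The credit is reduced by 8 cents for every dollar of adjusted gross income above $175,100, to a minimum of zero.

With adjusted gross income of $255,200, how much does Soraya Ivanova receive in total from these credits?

$5,970

Commuter Credit: $255,200 is at or below the $304,200 threshold, so the full $5,640 applies.
Veteran's Credit: 5% of the $134,900 excess over $120,300 is $6,745; credit = $7,075 − $6,745 = $330.
Caregiver Credit: 8% of the $80,100 excess over $175,100 is $6,408 ≥ base, so the credit is $0.
Total: $5,640 + $330 + $0 = $5,970.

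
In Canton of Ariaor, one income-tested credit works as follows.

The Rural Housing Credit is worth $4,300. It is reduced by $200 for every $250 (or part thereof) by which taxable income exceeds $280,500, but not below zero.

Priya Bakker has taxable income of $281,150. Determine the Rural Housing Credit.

Rural Housing Credit: income exceeds $280,500 by $650, which is 3 full-or-partial $250 increments; reduction = 3 × $200 = $600, leaving $3,700.

$3,700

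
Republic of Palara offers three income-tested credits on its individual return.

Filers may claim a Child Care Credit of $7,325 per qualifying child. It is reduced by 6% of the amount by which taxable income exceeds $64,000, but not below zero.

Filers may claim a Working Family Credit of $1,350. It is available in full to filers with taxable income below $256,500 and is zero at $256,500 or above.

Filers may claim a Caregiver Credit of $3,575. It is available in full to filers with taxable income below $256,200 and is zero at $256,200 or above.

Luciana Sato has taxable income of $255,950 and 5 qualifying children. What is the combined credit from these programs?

Child Care Credit: base = 5 × $7,325 = $36,625. 6% of the $191,950 excess over $64,000 is $11,517; credit = $36,625 − $11,517 = $25,108.
Working Family Credit: $255,950 is below the $256,500 cutoff, so the full $1,350 applies.
Caregiver Credit: $255,950 is below the $256,200 cutoff, so the full $3,575 applies.
Total: $25,108 + $1,350 + $3,575 = $30,033.

$30,033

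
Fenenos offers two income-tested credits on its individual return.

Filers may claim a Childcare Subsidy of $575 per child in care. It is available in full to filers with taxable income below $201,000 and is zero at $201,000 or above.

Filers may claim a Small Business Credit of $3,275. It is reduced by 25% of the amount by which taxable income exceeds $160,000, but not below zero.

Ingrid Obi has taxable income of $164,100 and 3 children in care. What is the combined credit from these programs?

$3,975

Childcare Subsidy: base = 3 × $575 = $1,725. $164,100 is below the $201,000 cutoff, so the full $1,725 applies.
Small Business Credit: 25% of the $4,100 excess over $160,000 is $1,025; credit = $3,275 − $1,025 = $2,250.
Total: $1,725 + $2,250 = $3,975.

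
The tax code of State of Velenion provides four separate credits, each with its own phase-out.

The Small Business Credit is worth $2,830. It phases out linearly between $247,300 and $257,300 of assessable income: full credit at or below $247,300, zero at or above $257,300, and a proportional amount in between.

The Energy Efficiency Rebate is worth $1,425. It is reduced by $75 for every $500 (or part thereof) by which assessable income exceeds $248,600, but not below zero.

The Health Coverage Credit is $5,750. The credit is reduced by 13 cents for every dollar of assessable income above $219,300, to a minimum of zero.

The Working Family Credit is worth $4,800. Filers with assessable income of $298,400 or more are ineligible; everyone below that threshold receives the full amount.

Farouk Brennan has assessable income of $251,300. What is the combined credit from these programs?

$9,063

Small Business Credit: $251,300 is $4,000 into a $10,000 phase-out range, leaving 6,000/10,000 of the credit: $2,830 × 6,000/10,000 = $1,698.
Energy Efficiency Rebate: income exceeds $248,600 by $2,700, which is 6 full-or-partial $500 increments; reduction = 6 × $75 = $450, leaving $975.
Health Coverage Credit: 13% of the $32,000 excess over $219,300 is $4,160; credit = $5,750 − $4,160 = $1,590.
Working Family Credit: $251,300 is below the $298,400 cutoff, so the full $4,800 applies.
Total: $1,698 + $975 + $1,590 + $4,800 = $9,063.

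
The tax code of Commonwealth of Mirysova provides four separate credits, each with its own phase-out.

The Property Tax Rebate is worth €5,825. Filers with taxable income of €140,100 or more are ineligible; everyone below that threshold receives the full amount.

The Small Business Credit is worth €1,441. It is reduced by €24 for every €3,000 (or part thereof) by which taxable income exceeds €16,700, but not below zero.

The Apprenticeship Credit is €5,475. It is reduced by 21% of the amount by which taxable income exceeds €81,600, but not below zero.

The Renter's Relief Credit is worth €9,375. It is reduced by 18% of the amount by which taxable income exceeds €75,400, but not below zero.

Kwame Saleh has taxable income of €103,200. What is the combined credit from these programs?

€11,880

Property Tax Rebate: €103,200 is below the €140,100 cutoff, so the full €5,825 applies.
Small Business Credit: income exceeds €16,700 by €86,500, which is 29 full-or-partial €3,000 increments; reduction = 29 × €24 = €696, leaving €745.
Apprenticeship Credit: 21% of the €21,600 excess over €81,600 is €4,536; credit = €5,475 − €4,536 = €939.
Renter's Relief Credit: 18% of the €27,800 excess over €75,400 is €5,004; credit = €9,375 − €5,004 = €4,371.
Total: €5,825 + €745 + €939 + €4,371 = €11,880.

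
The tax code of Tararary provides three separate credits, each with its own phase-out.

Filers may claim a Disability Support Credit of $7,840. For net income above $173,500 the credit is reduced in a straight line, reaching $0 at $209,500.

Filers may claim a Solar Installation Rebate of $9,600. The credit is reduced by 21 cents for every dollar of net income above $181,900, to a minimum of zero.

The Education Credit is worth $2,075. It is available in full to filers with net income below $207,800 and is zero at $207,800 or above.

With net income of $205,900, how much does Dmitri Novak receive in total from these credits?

Disability Support Credit: $205,900 is $32,400 into a $36,000 phase-out range, leaving 3,600/36,000 of the credit: $7,840 × 3,600/36,000 = $784.
Solar Installation Rebate: 21% of the $24,000 excess over $181,900 is $5,040; credit = $9,600 − $5,040 = $4,560.
Education Credit: $205,900 is below the $207,800 cutoff, so the full $2,075 applies.
Total: $784 + $4,560 + $2,075 = $7,419.

$7,419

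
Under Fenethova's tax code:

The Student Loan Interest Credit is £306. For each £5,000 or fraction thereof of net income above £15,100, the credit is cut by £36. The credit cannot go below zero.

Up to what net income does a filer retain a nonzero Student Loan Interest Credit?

After 8 increments the reduction is 8 × £36 = £288, leaving £18; one more increment wipes it out. Increment 8 ends at excess 8 × £5,000 = £40,000, so the highest qualifying income is £15,100 + £40,000 = £55,100.

£55,100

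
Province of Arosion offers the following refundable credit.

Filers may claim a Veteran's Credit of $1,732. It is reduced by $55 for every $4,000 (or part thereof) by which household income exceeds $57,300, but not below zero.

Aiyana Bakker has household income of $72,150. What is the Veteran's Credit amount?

$1,512

Veteran's Credit: income exceeds $57,300 by $14,850, which is 4 full-or-partial $4,000 increments; reduction = 4 × $55 = $220, leaving $1,512.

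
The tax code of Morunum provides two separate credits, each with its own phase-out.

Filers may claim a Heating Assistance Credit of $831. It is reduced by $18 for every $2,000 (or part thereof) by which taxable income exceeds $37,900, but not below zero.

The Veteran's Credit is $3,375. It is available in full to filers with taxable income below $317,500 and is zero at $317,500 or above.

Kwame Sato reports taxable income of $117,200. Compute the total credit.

Heating Assistance Credit: income exceeds $37,900 by $79,300, which is 40 full-or-partial $2,000 increments; reduction = 40 × $18 = $720, leaving $111.
Veteran's Credit: $117,200 is below the $317,500 cutoff, so the full $3,375 applies.
Total: $111 + $3,375 = $3,486.

$3,486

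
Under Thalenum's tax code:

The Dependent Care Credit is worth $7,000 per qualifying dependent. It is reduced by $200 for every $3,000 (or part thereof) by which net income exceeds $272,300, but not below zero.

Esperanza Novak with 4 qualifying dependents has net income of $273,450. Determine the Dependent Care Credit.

$27,800

Dependent Care Credit: base = 4 × $7,000 = $28,000. income exceeds $272,300 by $1,150, which is 1 full-or-partial $3,000 increment; reduction = 1 × $200 = $200, leaving $27,800.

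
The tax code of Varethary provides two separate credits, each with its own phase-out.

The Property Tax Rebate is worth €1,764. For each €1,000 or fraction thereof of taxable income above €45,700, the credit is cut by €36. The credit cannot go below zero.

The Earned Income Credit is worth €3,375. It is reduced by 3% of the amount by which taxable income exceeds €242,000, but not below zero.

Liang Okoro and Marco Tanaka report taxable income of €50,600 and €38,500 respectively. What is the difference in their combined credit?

€180

Liang (€50,600): Property Tax Rebate: income exceeds €45,700 by €4,900, which is 5 full-or-partial €1,000 increments; reduction = 5 × €36 = €180, leaving €1,584. Earned Income Credit: €50,600 is at or below the €242,000 threshold, so the full €3,375 applies. total €1,584 + €3,375 = €4,959
Marco (€38,500): Property Tax Rebate: €38,500 is at or below the €45,700 threshold, so the full €1,764 applies. Earned Income Credit: €38,500 is at or below the €242,000 threshold, so the full €3,375 applies. total €1,764 + €3,375 = €5,139
Difference: |€4,959 − €5,139| = €180.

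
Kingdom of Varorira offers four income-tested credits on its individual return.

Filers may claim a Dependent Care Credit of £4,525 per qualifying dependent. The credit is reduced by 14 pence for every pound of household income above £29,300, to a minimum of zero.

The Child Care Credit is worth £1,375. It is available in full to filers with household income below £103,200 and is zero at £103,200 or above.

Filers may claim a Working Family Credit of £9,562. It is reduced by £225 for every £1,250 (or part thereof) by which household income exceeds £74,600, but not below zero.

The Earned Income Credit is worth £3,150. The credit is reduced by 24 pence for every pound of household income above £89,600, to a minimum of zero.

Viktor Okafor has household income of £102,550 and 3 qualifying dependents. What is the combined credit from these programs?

Dependent Care Credit: base = 3 × £4,525 = £13,575. 14% of the £73,250 excess over £29,300 is £10,255; credit = £13,575 − £10,255 = £3,320.
Child Care Credit: £102,550 is below the £103,200 cutoff, so the full £1,375 applies.
Working Family Credit: income exceeds £74,600 by £27,950, which is 23 full-or-partial £1,250 increments; reduction = 23 × £225 = £5,175, leaving £4,387.
Earned Income Credit: 24% of the £12,950 excess over £89,600 is £3,108; credit = £3,150 − £3,108 = £42.
Total: £3,320 + £1,375 + £4,387 + £42 = £9,124.

£9,124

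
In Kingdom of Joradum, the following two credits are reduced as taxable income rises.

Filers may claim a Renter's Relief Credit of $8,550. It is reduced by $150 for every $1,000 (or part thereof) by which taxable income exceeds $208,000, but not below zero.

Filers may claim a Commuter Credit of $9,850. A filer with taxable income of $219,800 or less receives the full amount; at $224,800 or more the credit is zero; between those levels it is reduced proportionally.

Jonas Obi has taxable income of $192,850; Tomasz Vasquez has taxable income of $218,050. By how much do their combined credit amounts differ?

$1,650

Jonas ($192,850): Renter's Relief Credit: $192,850 is at or below the $208,000 threshold, so the full $8,550 applies. Commuter Credit: $192,850 is at or below the $219,800 threshold, so the full $9,850 applies. total $8,550 + $9,850 = $18,400
Tomasz ($218,050): Renter's Relief Credit: income exceeds $208,000 by $10,050, which is 11 full-or-partial $1,000 increments; reduction = 11 × $150 = $1,650, leaving $6,900. Commuter Credit: $218,050 is at or below the $219,800 threshold, so the full $9,850 applies. total $6,900 + $9,850 = $16,750
Difference: |$18,400 − $16,750| = $1,650.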